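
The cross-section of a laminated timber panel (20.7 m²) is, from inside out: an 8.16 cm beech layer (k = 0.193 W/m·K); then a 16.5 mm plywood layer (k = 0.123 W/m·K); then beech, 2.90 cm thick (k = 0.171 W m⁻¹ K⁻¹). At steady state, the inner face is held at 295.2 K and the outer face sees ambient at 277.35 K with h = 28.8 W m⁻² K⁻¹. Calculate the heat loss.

Q = 485 W

Series thermal resistances, inner to outer:
  R_beech = L/(kA) = 0.0816/(0.193·20.7) = 0.02043 K/W
  R_plywood = L/(kA) = 0.0165/(0.123·20.7) = 0.006480 K/W
  R_beech = L/(kA) = 0.0290/(0.171·20.7) = 0.008193 K/W
  R_conv,out = 1/(hA) = 1/(28.8·20.7) = 0.001677 K/W
ΣR = 0.02043 + 0.006480 + 0.008193 + 0.001677 = 0.03678 K/W
Q = ΔT/ΣR = (295.2 K − 277.35 K)/0.03678 = 485 W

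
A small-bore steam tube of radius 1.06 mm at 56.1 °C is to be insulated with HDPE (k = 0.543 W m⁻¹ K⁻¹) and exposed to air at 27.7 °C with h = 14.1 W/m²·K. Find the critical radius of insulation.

r_cr = 3.85 cm

For a cylinder, r_cr = k_ins/h = 0.543/14.1 = 0.0385 m = 3.85 cm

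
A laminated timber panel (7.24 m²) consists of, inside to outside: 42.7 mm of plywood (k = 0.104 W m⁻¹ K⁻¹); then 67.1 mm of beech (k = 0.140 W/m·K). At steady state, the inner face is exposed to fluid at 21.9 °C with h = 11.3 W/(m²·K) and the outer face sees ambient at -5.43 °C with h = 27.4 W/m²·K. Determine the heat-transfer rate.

Resistance network (inner→outer):
  R_conv,in = 1/(hA) = 1/(11.3·7.24) = 0.01222 K/W
  R_plywood = L/(kA) = 0.0427/(0.104·7.24) = 0.05671 K/W
  R_beech = L/(kA) = 0.0671/(0.140·7.24) = 0.06620 K/W
  R_conv,out = 1/(hA) = 1/(27.4·7.24) = 0.005041 K/W
ΣR = 0.01222 + 0.05671 + 0.06620 + 0.005041 = 0.1402 K/W
Q = ΔT/ΣR = (21.9 °C − -5.43 °C)/0.1402 = 195 W

Q = 195 W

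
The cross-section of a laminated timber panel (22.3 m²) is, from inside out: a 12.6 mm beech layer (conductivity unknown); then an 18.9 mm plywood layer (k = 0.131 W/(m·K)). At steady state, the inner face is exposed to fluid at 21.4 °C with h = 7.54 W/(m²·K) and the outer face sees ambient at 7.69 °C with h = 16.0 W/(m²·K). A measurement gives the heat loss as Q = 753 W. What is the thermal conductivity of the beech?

k = 0.189 W/m·K

ΣR = ΔT/Q = |21.4 − 7.69|/753 = 0.01821 K/W
Known resistances:
  R_conv,in = 1/(hA) = 1/(7.54·22.3) = 0.005947 K/W
  R_plywood = L/(kA) = 0.0189/(0.131·22.3) = 0.006470 K/W
  R_conv,out = 1/(hA) = 1/(16.0·22.3) = 0.002803 K/W
R_beech = ΣR − ΣR_known = 0.01821 − 0.01522 = 0.002990 K/W
L/(kA) = 0.002990 ⇒ k = 0.0126/(0.002990·22.3) = 0.189 W/m·K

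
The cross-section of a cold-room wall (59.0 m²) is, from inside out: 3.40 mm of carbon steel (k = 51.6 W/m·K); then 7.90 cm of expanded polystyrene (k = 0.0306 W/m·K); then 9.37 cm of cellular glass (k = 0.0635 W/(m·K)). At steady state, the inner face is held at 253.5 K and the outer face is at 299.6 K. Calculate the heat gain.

Treat each layer as a resistance in series:
  R_carbon steel = L/(kA) = 0.00340/(51.6·59.0) = 1.117×10^-6 K/W
  R_expanded polystyrene = L/(kA) = 0.0790/(0.0306·59.0) = 0.04376 K/W
  R_cellular glass = L/(kA) = 0.0937/(0.0635·59.0) = 0.02501 K/W
ΣR = 1.117×10^-6 + 0.04376 + 0.02501 = 0.06877 K/W
Q = ΔT/ΣR = (253.5 K − 299.6 K)/0.06877 = -670 W
(Negative Q ⇒ heat flows inward; heat gain = 670 W.)

Q = 670 W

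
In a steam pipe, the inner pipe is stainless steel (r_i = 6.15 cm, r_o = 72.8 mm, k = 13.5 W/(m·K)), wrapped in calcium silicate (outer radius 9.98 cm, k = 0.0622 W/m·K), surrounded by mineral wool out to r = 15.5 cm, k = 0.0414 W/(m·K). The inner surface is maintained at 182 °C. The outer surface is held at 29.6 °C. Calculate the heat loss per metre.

Q' = 60.9 W/m

Treat each layer as a resistance in series:
  R'_stainless steel = ln(0.0728/0.0615)/(2πk) = 0.1687/(2π·13.5) = 0.001989 m·K/W
  R'_calcium silicate = ln(0.0998/0.0728)/(2πk) = 0.3155/(2π·0.0622) = 0.8072 m·K/W
  R'_mineral wool = ln(0.155/0.0998)/(2πk) = 0.4403/(2π·0.0414) = 1.692 m·K/W
ΣR = 0.001989 + 0.8072 + 1.692 = 2.501 m·K/W
Q' = ΔT/ΣR = (182 °C − 29.6 °C)/2.501 = 60.9 W/m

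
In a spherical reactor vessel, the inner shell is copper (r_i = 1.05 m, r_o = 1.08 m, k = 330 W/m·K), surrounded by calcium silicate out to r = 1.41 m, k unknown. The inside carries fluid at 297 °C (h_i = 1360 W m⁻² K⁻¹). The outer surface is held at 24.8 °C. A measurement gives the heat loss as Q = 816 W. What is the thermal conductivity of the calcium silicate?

k = 0.0517 W/m·K

ΣR = ΔT/Q = |297 − 24.8|/816 = 0.3336 K/W
Known resistances:
  R_conv,in = 1/(4πr²h) = 1/(4π·1.05²·1360) = 5.307×10^-5 K/W
  R_copper = (1/1.05 − 1/1.08)/(4πk) = 0.02646/(4π·330) = 6.379×10^-6 K/W
R_calcium silicate = ΣR − ΣR_known = 0.3336 − 5.945×10^-5 = 0.3335 K/W
(1/r₁−1/r₂)/(4πk) = 0.3335 ⇒ k = 0.2167/(4π·0.3335) = 0.0517 W/m·K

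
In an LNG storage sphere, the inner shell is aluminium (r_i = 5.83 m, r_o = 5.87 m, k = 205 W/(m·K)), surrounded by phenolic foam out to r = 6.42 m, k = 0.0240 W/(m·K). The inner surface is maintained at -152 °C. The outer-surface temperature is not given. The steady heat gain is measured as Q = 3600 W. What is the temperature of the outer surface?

Sum the resistances:
  R_aluminium = (1/5.83 − 1/5.87)/(4πk) = 0.001169/(4π·205) = 4.537×10^-7 K/W
  R_phenolic foam = (1/5.87 − 1/6.42)/(4πk) = 0.01459/(4π·0.0240) = 0.04839 K/W
ΣR = 0.04839 K/W
ΔT = Q·ΣR = 3600 × 0.04839 = 174.2 K
Heat flows inward, so T_out = T_in + ΔT = -152 + 174.2 = 22.2 °C

T_out = 22.2 °C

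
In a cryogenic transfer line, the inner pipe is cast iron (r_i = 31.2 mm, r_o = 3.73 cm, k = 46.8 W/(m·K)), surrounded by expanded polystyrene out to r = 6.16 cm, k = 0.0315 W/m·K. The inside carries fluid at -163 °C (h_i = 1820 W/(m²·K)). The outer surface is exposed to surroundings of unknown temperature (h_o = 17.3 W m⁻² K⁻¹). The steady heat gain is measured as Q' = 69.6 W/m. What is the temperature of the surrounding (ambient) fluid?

Series resistances:
  R'_conv,in = 1/(2πr h) = 1/(2π·0.0312·1820) = 0.002803 m·K/W
  R'_cast iron = ln(0.0373/0.0312)/(2πk) = 0.1786/(2π·46.8) = 6.073×10^-4 m·K/W
  R'_expanded polystyrene = ln(0.0616/0.0373)/(2πk) = 0.5017/(2π·0.0315) = 2.535 m·K/W
  R'_conv,out = 1/(2πr h) = 1/(2π·0.0616·17.3) = 0.1493 m·K/W
ΣR = 2.687 m·K/W
ΔT = Q'·ΣR = 69.6 × 2.687 = 187.0 K
Heat flows inward, so T_out = T_in + ΔT = -163 + 187.0 = 24.0 °C

T_out = 24.0 °C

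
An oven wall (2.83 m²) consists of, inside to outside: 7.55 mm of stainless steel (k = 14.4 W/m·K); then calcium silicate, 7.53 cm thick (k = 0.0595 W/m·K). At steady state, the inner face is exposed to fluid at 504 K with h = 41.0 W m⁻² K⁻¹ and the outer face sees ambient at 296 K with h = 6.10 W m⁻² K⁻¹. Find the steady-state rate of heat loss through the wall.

Treat each layer as a resistance in series:
  R_conv,in = 1/(hA) = 1/(41.0·2.83) = 0.008618 K/W
  R_stainless steel = L/(kA) = 0.00755/(14.4·2.83) = 1.853×10^-4 K/W
  R_calcium silicate = L/(kA) = 0.0753/(0.0595·2.83) = 0.4472 K/W
  R_conv,out = 1/(hA) = 1/(6.10·2.83) = 0.05793 K/W
ΣR = 0.008618 + 1.853×10^-4 + 0.4472 + 0.05793 = 0.5139 K/W
Q = ΔT/ΣR = (504 K − 296 K)/0.5139 = 405 W

Q = 405 W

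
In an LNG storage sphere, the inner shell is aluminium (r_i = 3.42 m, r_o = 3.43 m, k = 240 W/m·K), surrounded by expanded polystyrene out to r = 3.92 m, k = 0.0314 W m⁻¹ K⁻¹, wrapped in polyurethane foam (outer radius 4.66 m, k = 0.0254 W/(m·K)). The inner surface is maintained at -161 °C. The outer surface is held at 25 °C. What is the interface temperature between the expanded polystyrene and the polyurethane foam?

Resistance network (inner→outer):
  R_aluminium = (1/3.42 − 1/3.43)/(4πk) = 8.525×10^-4/(4π·240) = 2.827×10^-7 K/W
  R_expanded polystyrene = (1/3.43 − 1/3.92)/(4πk) = 0.03644/(4π·0.0314) = 0.09236 K/W
  R_polyurethane foam = (1/3.92 − 1/4.66)/(4πk) = 0.04051/(4π·0.0254) = 0.1269 K/W
ΣR = 2.827×10^-7 + 0.09236 + 0.1269 = 0.2193 K/W
Q = ΔT/ΣR = (-161 °C − 25 °C)/0.2193 = -848.2 W
From the inner boundary to the expanded polystyrene/polyurethane foam interface, ΣR_partial = 0.09236 K/W.
T_interface = T_in − Q·ΣR_partial = -161 °C − (-848.2)(0.09236) = -82.7 °C

T = -82.7 °C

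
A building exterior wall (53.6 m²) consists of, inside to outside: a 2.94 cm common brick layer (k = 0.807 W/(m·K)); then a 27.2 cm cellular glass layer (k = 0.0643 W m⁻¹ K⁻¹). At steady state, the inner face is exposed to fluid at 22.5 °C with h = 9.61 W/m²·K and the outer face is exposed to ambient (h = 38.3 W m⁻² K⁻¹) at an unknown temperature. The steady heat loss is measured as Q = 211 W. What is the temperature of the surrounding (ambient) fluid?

T_out = 5.19 °C

Series resistances:
  R_conv,in = 1/(hA) = 1/(9.61·53.6) = 0.001941 K/W
  R_common brick = L/(kA) = 0.0294/(0.807·53.6) = 6.797×10^-4 K/W
  R_cellular glass = L/(kA) = 0.272/(0.0643·53.6) = 0.07892 K/W
  R_conv,out = 1/(hA) = 1/(38.3·53.6) = 4.871×10^-4 K/W
ΣR = 0.08203 K/W
ΔT = Q·ΣR = 211 × 0.08203 = 17.31 K
Heat flows outward, so T_out = T_in − ΔT = 22.5 − 17.31 = 5.19 °C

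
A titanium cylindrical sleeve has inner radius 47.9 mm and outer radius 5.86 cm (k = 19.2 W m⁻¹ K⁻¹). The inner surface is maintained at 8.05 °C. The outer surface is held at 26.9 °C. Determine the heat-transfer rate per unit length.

Q' = 2πk·ΔT/ln(r₂/r₁) = 2π × 19.2 × 18.85 / ln(0.0586/0.0479) = 11300 W/m

Q' = 11300 W/m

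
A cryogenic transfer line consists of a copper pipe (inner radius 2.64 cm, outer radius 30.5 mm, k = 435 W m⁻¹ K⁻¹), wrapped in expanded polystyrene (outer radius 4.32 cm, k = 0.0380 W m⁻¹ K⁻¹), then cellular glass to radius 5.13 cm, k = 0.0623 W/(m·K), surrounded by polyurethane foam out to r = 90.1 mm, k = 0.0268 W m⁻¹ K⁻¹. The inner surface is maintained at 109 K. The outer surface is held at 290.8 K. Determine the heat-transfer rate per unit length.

Series thermal resistances, inner to outer:
  R'_copper = ln(0.0305/0.0264)/(2πk) = 0.1444/(2π·435) = 5.282×10^-5 m·K/W
  R'_expanded polystyrene = ln(0.0432/0.0305)/(2πk) = 0.3481/(2π·0.0380) = 1.458 m·K/W
  R'_cellular glass = ln(0.0513/0.0432)/(2πk) = 0.1719/(2π·0.0623) = 0.4390 m·K/W
  R'_polyurethane foam = ln(0.0901/0.0513)/(2πk) = 0.5632/(2π·0.0268) = 3.345 m·K/W
ΣR = 5.282×10^-5 + 1.458 + 0.4390 + 3.345 = 5.242 m·K/W
Q' = ΔT/ΣR = (109 K − 290.8 K)/5.242 = -34.7 W/m
(Negative Q' ⇒ heat flows inward; heat gain = 34.7 W/m.)

Q' = 34.7 W/m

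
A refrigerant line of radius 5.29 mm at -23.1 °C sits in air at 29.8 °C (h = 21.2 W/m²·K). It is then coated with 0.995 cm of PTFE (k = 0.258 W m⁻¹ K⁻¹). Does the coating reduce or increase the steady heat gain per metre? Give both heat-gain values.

Critical radius for a cylinder: r_cr = k/h = 0.0122 m = 1.22 cm.
Outer radius after coating: r₂ = 0.00529 + 0.00995 = 0.01524 m.
r₁ < r_cr < r₂: heat gain rises to a maximum at r_cr then falls. Whether the coating helps depends on whether Q(r₂) has dropped back below Q(r₁).
Bare: R = 1/(2πr₁h) = 1.419 m·K/W; Q = 52.9/1.419 = 37.3 W/m.
Coated: R = R_cond + R_conv = 1.145 m·K/W; Q = 52.9/1.145 = 46.2 W/m.

increases: 37.3 → 46.2 W/m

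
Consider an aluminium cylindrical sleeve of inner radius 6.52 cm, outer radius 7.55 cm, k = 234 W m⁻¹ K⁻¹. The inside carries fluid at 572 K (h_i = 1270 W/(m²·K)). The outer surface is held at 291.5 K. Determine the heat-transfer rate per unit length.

Series thermal resistances, inner to outer:
  R'_conv,in = 1/(2πr h) = 1/(2π·0.0652·1270) = 0.001922 m·K/W
  R'_aluminium = ln(0.0755/0.0652)/(2πk) = 0.1467/(2π·234) = 9.976×10^-5 m·K/W
ΣR = 0.001922 + 9.976×10^-5 = 0.002022 m·K/W
Q' = ΔT/ΣR = (572 K − 291.5 K)/0.002022 = 1.39×10^5 W/m

Q' = 1.39×10^5 W/m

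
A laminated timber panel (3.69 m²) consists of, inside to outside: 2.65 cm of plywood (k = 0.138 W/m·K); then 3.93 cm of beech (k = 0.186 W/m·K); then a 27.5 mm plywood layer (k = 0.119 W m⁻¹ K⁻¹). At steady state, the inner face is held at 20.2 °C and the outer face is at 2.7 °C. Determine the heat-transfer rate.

Q = 102 W

Treat each layer as a resistance in series:
  R_plywood = L/(kA) = 0.0265/(0.138·3.69) = 0.05204 K/W
  R_beech = L/(kA) = 0.0393/(0.186·3.69) = 0.05726 K/W
  R_plywood = L/(kA) = 0.0275/(0.119·3.69) = 0.06263 K/W
ΣR = 0.05204 + 0.05726 + 0.06263 = 0.1719 K/W
Q = ΔT/ΣR = (20.2 °C − 2.7 °C)/0.1719 = 102 W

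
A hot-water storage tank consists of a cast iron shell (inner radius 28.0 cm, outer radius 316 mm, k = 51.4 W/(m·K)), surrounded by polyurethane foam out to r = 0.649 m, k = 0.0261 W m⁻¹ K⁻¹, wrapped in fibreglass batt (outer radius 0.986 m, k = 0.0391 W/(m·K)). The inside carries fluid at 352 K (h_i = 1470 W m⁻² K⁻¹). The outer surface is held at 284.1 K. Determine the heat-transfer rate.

Resistance network (inner→outer):
  R_conv,in = 1/(4πr²h) = 1/(4π·0.280²·1470) = 6.905×10^-4 K/W
  R_cast iron = (1/0.280 − 1/0.316)/(4πk) = 0.4069/(4π·51.4) = 6.299×10^-4 K/W
  R_polyurethane foam = (1/0.316 − 1/0.649)/(4πk) = 1.624/(4π·0.0261) = 4.951 K/W
  R_fibreglass batt = (1/0.649 − 1/0.986)/(4πk) = 0.5266/(4π·0.0391) = 1.072 K/W
ΣR = 6.905×10^-4 + 6.299×10^-4 + 4.951 + 1.072 = 6.024 K/W
Q = ΔT/ΣR = (352 K − 284.1 K)/6.024 = 11.3 W

Q = 11.3 W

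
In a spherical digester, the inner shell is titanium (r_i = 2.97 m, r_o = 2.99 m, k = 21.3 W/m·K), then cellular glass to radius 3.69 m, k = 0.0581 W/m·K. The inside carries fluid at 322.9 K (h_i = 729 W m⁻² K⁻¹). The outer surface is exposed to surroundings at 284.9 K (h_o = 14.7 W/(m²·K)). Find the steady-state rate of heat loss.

Series thermal resistances, inner to outer:
  R_conv,in = 1/(4πr²h) = 1/(4π·2.97²·729) = 1.238×10^-5 K/W
  R_titanium = (1/2.97 − 1/2.99)/(4πk) = 0.002252/(4π·21.3) = 8.414×10^-6 K/W
  R_cellular glass = (1/2.99 − 1/3.69)/(4πk) = 0.06345/(4π·0.0581) = 0.08690 K/W
  R_conv,out = 1/(4πr²h) = 1/(4π·3.69²·14.7) = 3.976×10^-4 K/W
ΣR = 1.238×10^-5 + 8.414×10^-6 + 0.08690 + 3.976×10^-4 = 0.08732 K/W
Q = ΔT/ΣR = (322.9 K − 284.9 K)/0.08732 = 435 W

Q = 435 W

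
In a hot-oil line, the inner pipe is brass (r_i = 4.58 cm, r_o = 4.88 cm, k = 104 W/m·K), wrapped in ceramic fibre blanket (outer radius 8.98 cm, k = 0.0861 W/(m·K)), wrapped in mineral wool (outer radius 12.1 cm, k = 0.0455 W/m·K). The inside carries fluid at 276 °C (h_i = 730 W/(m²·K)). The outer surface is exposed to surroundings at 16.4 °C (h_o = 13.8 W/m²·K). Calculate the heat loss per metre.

Treat each layer as a resistance in series:
  R'_conv,in = 1/(2πr h) = 1/(2π·0.0458·730) = 0.004760 m·K/W
  R'_brass = ln(0.0488/0.0458)/(2πk) = 0.06345/(2π·104) = 9.709×10^-5 m·K/W
  R'_ceramic fibre blanket = ln(0.0898/0.0488)/(2πk) = 0.6099/(2π·0.0861) = 1.127 m·K/W
  R'_mineral wool = ln(0.121/0.0898)/(2πk) = 0.2982/(2π·0.0455) = 1.043 m·K/W
  R'_conv,out = 1/(2πr h) = 1/(2π·0.121·13.8) = 0.09531 m·K/W
ΣR = 0.004760 + 9.709×10^-5 + 1.127 + 1.043 + 0.09531 = 2.270 m·K/W
Q' = ΔT/ΣR = (276 °C − 16.4 °C)/2.270 = 114 W/m

Q' = 114 W/m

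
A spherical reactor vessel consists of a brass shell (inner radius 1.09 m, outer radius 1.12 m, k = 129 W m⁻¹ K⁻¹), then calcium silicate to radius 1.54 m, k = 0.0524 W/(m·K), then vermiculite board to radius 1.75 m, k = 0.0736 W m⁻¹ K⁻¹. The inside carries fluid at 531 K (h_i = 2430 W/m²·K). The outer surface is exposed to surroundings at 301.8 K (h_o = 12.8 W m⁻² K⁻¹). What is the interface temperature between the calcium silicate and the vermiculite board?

Series thermal resistances, inner to outer:
  R_conv,in = 1/(4πr²h) = 1/(4π·1.09²·2430) = 2.756×10^-5 K/W
  R_brass = (1/1.09 − 1/1.12)/(4πk) = 0.02457/(4π·129) = 1.516×10^-5 K/W
  R_calcium silicate = (1/1.12 − 1/1.54)/(4πk) = 0.2435/(4π·0.0524) = 0.3698 K/W
  R_vermiculite board = (1/1.54 − 1/1.75)/(4πk) = 0.07792/(4π·0.0736) = 0.08425 K/W
  R_conv,out = 1/(4πr²h) = 1/(4π·1.75²·12.8) = 0.002030 K/W
ΣR = 2.756×10^-5 + 1.516×10^-5 + 0.3698 + 0.08425 + 0.002030 = 0.4561 K/W
Q = ΔT/ΣR = (531 K − 301.8 K)/0.4561 = 502.5 W
From the inner boundary to the calcium silicate/vermiculite board interface, ΣR_partial = 0.3698 K/W.
T_interface = T_in − Q·ΣR_partial = 531 K − (502.5)(0.3698) = 345.2 K

T = 345.2 K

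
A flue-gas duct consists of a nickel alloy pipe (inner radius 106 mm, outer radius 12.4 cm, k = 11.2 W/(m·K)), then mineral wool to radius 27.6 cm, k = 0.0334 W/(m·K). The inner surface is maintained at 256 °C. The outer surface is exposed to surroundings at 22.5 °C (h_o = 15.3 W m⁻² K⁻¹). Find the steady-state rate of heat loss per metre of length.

Series thermal resistances, inner to outer:
  R'_nickel alloy = ln(0.124/0.106)/(2πk) = 0.1568/(2π·11.2) = 0.002229 m·K/W
  R'_mineral wool = ln(0.276/0.124)/(2πk) = 0.8001/(2π·0.0334) = 3.813 m·K/W
  R'_conv,out = 1/(2πr h) = 1/(2π·0.276·15.3) = 0.03769 m·K/W
ΣR = 0.002229 + 3.813 + 0.03769 = 3.853 m·K/W
Q' = ΔT/ΣR = (256 °C − 22.5 °C)/3.853 = 60.6 W/m

Q' = 60.6 W/m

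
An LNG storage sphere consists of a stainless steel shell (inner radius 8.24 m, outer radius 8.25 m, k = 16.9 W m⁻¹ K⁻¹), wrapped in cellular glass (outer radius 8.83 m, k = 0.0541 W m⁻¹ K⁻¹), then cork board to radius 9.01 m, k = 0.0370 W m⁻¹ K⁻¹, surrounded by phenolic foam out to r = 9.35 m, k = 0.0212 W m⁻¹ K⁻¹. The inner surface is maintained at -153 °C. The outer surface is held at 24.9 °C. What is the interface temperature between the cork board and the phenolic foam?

T = -60.0 °C

Resistance network (inner→outer):
  R_stainless steel = (1/8.24 − 1/8.25)/(4πk) = 1.471×10^-4/(4π·16.9) = 6.927×10^-7 K/W
  R_cellular glass = (1/8.25 − 1/8.83)/(4πk) = 0.007962/(4π·0.0541) = 0.01171 K/W
  R_cork board = (1/8.83 − 1/9.01)/(4πk) = 0.002262/(4π·0.0370) = 0.004866 K/W
  R_phenolic foam = (1/9.01 − 1/9.35)/(4πk) = 0.004036/(4π·0.0212) = 0.01515 K/W
ΣR = 6.927×10^-7 + 0.01171 + 0.004866 + 0.01515 = 0.03173 K/W
Q = ΔT/ΣR = (-153 °C − 24.9 °C)/0.03173 = -5607 W
From the inner boundary to the cork board/phenolic foam interface, ΣR_partial = 0.01658 K/W.
T_interface = T_in − Q·ΣR_partial = -153 °C − (-5607)(0.01658) = -60.0 °C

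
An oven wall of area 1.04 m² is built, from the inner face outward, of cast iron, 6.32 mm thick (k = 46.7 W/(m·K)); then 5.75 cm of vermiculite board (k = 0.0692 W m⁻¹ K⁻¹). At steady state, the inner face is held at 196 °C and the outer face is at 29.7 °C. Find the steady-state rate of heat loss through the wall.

Series thermal resistances, inner to outer:
  R_cast iron = L/(kA) = 0.00632/(46.7·1.04) = 1.301×10^-4 K/W
  R_vermiculite board = L/(kA) = 0.0575/(0.0692·1.04) = 0.7990 K/W
ΣR = 1.301×10^-4 + 0.7990 = 0.7991 K/W
Q = ΔT/ΣR = (196 °C − 29.7 °C)/0.7991 = 208 W

Q = 208 W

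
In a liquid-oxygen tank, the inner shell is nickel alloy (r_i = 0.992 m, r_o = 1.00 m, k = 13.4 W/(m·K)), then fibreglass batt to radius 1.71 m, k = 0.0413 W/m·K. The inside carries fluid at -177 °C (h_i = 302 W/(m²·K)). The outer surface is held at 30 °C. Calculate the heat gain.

Q = 259 W

Resistance network (inner→outer):
  R_conv,in = 1/(4πr²h) = 1/(4π·0.992²·302) = 2.678×10^-4 K/W
  R_nickel alloy = (1/0.992 − 1/1.00)/(4πk) = 0.008065/(4π·13.4) = 4.789×10^-5 K/W
  R_fibreglass batt = (1/1.00 − 1/1.71)/(4πk) = 0.4152/(4π·0.0413) = 0.8000 K/W
ΣR = 2.678×10^-4 + 4.789×10^-5 + 0.8000 = 0.8003 K/W
Q = ΔT/ΣR = (-177 °C − 30 °C)/0.8003 = -259 W
(Negative Q ⇒ heat flows inward; heat gain = 259 W.)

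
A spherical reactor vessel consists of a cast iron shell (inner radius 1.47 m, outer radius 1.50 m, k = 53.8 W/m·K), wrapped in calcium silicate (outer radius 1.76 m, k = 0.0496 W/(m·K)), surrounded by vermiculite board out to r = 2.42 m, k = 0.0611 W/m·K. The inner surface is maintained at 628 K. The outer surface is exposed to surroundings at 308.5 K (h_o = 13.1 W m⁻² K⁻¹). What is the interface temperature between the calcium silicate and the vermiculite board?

Resistance network (inner→outer):
  R_cast iron = (1/1.47 − 1/1.50)/(4πk) = 0.01361/(4π·53.8) = 2.012×10^-5 K/W
  R_calcium silicate = (1/1.50 − 1/1.76)/(4πk) = 0.09848/(4π·0.0496) = 0.1580 K/W
  R_vermiculite board = (1/1.76 − 1/2.42)/(4πk) = 0.1550/(4π·0.0611) = 0.2018 K/W
  R_conv,out = 1/(4πr²h) = 1/(4π·2.42²·13.1) = 0.001037 K/W
ΣR = 2.012×10^-5 + 0.1580 + 0.2018 + 0.001037 = 0.3609 K/W
Q = ΔT/ΣR = (628 K − 308.5 K)/0.3609 = 885.3 W
From the inner boundary to the calcium silicate/vermiculite board interface, ΣR_partial = 0.1580 K/W.
T_interface = T_in − Q·ΣR_partial = 628 K − (885.3)(0.1580) = 488 K

T = 488 K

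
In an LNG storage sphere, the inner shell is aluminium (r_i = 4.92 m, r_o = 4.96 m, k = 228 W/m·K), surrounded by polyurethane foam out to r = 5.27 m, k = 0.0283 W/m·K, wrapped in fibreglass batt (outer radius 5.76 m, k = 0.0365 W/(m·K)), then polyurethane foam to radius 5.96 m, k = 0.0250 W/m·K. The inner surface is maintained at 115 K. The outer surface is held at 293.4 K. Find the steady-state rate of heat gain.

Q = 2.05 kW

Treat each layer as a resistance in series:
  R_aluminium = (1/4.92 − 1/4.96)/(4πk) = 0.001639/(4π·228) = 5.721×10^-7 K/W
  R_polyurethane foam = (1/4.96 − 1/5.27)/(4πk) = 0.01186/(4π·0.0283) = 0.03335 K/W
  R_fibreglass batt = (1/5.27 − 1/5.76)/(4πk) = 0.01614/(4π·0.0365) = 0.03519 K/W
  R_polyurethane foam = (1/5.76 − 1/5.96)/(4πk) = 0.005826/(4π·0.0250) = 0.01854 K/W
ΣR = 5.721×10^-7 + 0.03335 + 0.03519 + 0.01854 = 0.08708 K/W
Q = ΔT/ΣR = (115 K − 293.4 K)/0.08708 = -2050 W
(Negative Q ⇒ heat flows inward; heat gain = 2050 W.)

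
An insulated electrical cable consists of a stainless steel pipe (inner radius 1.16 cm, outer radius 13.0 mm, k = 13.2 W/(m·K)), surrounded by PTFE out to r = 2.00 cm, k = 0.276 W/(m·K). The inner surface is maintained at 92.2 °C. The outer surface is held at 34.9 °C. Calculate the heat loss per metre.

Treat each layer as a resistance in series:
  R'_stainless steel = ln(0.0130/0.0116)/(2πk) = 0.1139/(2π·13.2) = 0.001374 m·K/W
  R'_PTFE = ln(0.0200/0.0130)/(2πk) = 0.4308/(2π·0.276) = 0.2484 m·K/W
ΣR = 0.001374 + 0.2484 = 0.2498 m·K/W
Q' = ΔT/ΣR = (92.2 °C − 34.9 °C)/0.2498 = 229 W/m

Q' = 229 W/m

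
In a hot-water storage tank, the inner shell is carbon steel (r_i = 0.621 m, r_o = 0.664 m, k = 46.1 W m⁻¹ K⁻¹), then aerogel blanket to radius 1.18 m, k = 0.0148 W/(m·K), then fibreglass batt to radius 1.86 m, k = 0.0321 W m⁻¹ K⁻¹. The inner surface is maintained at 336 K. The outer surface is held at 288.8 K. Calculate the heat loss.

Q = 11.0 W

Series thermal resistances, inner to outer:
  R_carbon steel = (1/0.621 − 1/0.664)/(4πk) = 0.1043/(4π·46.1) = 1.800×10^-4 K/W
  R_aerogel blanket = (1/0.664 − 1/1.18)/(4πk) = 0.6586/(4π·0.0148) = 3.541 K/W
  R_fibreglass batt = (1/1.18 − 1/1.86)/(4πk) = 0.3098/(4π·0.0321) = 0.7681 K/W
ΣR = 1.800×10^-4 + 3.541 + 0.7681 = 4.309 K/W
Q = ΔT/ΣR = (336 K − 288.8 K)/4.309 = 11.0 W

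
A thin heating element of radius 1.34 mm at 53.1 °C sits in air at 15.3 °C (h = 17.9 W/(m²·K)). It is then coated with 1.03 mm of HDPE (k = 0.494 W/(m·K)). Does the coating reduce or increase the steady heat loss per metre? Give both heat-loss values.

Critical radius for a cylinder: r_cr = k/h = 0.0276 m = 2.76 cm.
Outer radius after coating: r₂ = 0.00134 + 0.00103 = 0.00237 m.
Since r₁ < r_cr and r₂ ≤ r_cr, the coating moves toward the maximum at r_cr — heat loss rises.
Bare: R = 1/(2πr₁h) = 6.635 m·K/W; Q = 37.8/6.635 = 5.70 W/m.
Coated: R = R_cond + R_conv = 3.935 m·K/W; Q = 37.8/3.935 = 9.61 W/m.

increases: 5.70 → 9.61 W/m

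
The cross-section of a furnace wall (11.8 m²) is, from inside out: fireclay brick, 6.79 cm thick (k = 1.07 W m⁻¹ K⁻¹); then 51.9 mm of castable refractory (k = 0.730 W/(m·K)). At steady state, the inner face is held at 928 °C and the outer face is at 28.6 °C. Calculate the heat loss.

Series thermal resistances, inner to outer:
  R_fireclay brick = L/(kA) = 0.0679/(1.07·11.8) = 0.005378 K/W
  R_castable refractory = L/(kA) = 0.0519/(0.730·11.8) = 0.006025 K/W
ΣR = 0.005378 + 0.006025 = 0.01140 K/W
Q = ΔT/ΣR = (928 °C − 28.6 °C)/0.01140 = 78900 W

Q = 78.9 kW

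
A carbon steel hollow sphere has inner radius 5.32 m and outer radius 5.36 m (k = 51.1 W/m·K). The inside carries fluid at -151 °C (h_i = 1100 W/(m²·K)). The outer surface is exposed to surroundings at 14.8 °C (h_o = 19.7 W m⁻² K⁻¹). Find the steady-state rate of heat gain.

Q = 1.14×10^6 W

Resistance network (inner→outer):
  R_conv,in = 1/(4πr²h) = 1/(4π·5.32²·1100) = 2.556×10^-6 K/W
  R_carbon steel = (1/5.32 − 1/5.36)/(4πk) = 0.001403/(4π·51.1) = 2.185×10^-6 K/W
  R_conv,out = 1/(4πr²h) = 1/(4π·5.36²·19.7) = 1.406×10^-4 K/W
ΣR = 2.556×10^-6 + 2.185×10^-6 + 1.406×10^-4 = 1.453×10^-4 K/W
Q = ΔT/ΣR = (-151 °C − 14.8 °C)/1.453×10^-4 = -1.14×10^6 W
(Negative Q ⇒ heat flows inward; heat gain = 1.14×10^6 W.)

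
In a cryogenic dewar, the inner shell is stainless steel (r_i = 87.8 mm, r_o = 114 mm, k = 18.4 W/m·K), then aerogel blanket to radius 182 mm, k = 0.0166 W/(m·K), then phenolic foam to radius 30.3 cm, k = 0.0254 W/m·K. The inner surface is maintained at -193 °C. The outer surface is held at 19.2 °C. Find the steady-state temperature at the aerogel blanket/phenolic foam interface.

T = -45.4 °C

Resistance network (inner→outer):
  R_stainless steel = (1/0.0878 − 1/0.114)/(4πk) = 2.618/(4π·18.4) = 0.01132 K/W
  R_aerogel blanket = (1/0.114 − 1/0.182)/(4πk) = 3.277/(4π·0.0166) = 15.71 K/W
  R_phenolic foam = (1/0.182 − 1/0.303)/(4πk) = 2.194/(4π·0.0254) = 6.874 K/W
ΣR = 0.01132 + 15.71 + 6.874 = 22.60 K/W
Q = ΔT/ΣR = (-193 °C − 19.2 °C)/22.60 = -9.389 W
From the inner boundary to the aerogel blanket/phenolic foam interface, ΣR_partial = 15.72 K/W.
T_interface = T_in − Q·ΣR_partial = -193 °C − (-9.389)(15.72) = -45.4 °C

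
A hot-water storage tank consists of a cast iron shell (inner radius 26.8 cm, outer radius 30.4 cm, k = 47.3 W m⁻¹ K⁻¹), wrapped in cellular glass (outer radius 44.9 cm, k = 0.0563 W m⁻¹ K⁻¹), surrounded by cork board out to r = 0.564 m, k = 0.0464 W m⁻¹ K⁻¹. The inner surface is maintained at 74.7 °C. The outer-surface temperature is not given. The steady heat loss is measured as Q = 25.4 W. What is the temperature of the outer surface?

Sum the resistances:
  R_cast iron = (1/0.268 − 1/0.304)/(4πk) = 0.4419/(4π·47.3) = 7.434×10^-4 K/W
  R_cellular glass = (1/0.304 − 1/0.449)/(4πk) = 1.062/(4π·0.0563) = 1.502 K/W
  R_cork board = (1/0.449 − 1/0.564)/(4πk) = 0.4541/(4π·0.0464) = 0.7788 K/W
ΣR = 2.281 K/W
ΔT = Q·ΣR = 25.4 × 2.281 = 57.94 K
Heat flows outward, so T_out = T_in − ΔT = 74.7 − 57.94 = 16.8 °C

T_out = 16.8 °C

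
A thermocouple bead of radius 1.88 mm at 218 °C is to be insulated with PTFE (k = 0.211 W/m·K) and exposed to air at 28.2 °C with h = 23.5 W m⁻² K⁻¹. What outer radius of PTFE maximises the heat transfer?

r_cr = 1.80 cm

For a sphere, r_cr = 2k_ins/h = 2·0.211/23.5 = 0.0180 m = 1.80 cm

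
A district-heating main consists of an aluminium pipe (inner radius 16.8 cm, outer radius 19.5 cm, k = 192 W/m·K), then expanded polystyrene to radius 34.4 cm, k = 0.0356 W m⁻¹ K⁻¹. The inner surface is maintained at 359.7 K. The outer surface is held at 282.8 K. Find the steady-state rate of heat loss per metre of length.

Series thermal resistances, inner to outer:
  R'_aluminium = ln(0.195/0.168)/(2πk) = 0.1490/(2π·192) = 1.235×10^-4 m·K/W
  R'_expanded polystyrene = ln(0.344/0.195)/(2πk) = 0.5676/(2π·0.0356) = 2.538 m·K/W
ΣR = 1.235×10^-4 + 2.538 = 2.538 m·K/W
Q' = ΔT/ΣR = (359.7 K − 282.8 K)/2.538 = 30.3 W/m

Q' = 30.3 W/m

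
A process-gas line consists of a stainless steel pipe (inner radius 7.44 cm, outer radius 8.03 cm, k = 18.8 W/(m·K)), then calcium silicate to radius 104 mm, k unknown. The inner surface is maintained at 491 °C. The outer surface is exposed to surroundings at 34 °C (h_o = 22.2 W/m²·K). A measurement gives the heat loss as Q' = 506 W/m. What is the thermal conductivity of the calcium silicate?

k = 0.0494 W/m·K

ΣR = ΔT/Q' = |491 − 34|/506 = 0.9032 m·K/W
Known resistances:
  R'_stainless steel = ln(0.0803/0.0744)/(2πk) = 0.07631/(2π·18.8) = 6.460×10^-4 m·K/W
  R'_conv,out = 1/(2πr h) = 1/(2π·0.104·22.2) = 0.06893 m·K/W
R_calcium silicate = ΣR − ΣR_known = 0.9032 − 0.06958 = 0.8336 m·K/W
ln(r₂/r₁)/(2πk) = 0.8336 ⇒ k = 0.2586/(2π·0.8336) = 0.0494 W/m·K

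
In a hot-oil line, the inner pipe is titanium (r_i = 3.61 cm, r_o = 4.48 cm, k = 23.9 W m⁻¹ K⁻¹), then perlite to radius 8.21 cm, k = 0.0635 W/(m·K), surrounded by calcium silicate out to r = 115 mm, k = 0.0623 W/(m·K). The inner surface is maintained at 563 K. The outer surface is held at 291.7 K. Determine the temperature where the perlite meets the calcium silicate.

T = 390 K

Treat each layer as a resistance in series:
  R'_titanium = ln(0.0448/0.0361)/(2πk) = 0.2159/(2π·23.9) = 0.001438 m·K/W
  R'_perlite = ln(0.0821/0.0448)/(2πk) = 0.6057/(2π·0.0635) = 1.518 m·K/W
  R'_calcium silicate = ln(0.115/0.0821)/(2πk) = 0.3370/(2π·0.0623) = 0.8609 m·K/W
ΣR = 0.001438 + 1.518 + 0.8609 = 2.380 m·K/W
Q' = ΔT/ΣR = (563 K − 291.7 K)/2.380 = 114.0 W/m
From the inner boundary to the perlite/calcium silicate interface, ΣR_partial = 1.519 m·K/W.
T_interface = T_in − Q'·ΣR_partial = 563 K − (114.0)(1.519) = 390 K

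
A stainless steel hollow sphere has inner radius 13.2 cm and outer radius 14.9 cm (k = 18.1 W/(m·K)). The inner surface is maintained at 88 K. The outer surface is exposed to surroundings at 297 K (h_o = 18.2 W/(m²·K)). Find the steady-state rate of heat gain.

Q = 1040 W

Treat each layer as a resistance in series:
  R_stainless steel = (1/0.132 − 1/0.149)/(4πk) = 0.8643/(4π·18.1) = 0.003800 K/W
  R_conv,out = 1/(4πr²h) = 1/(4π·0.149²·18.2) = 0.1969 K/W
ΣR = 0.003800 + 0.1969 = 0.2007 K/W
Q = ΔT/ΣR = (88 K − 297 K)/0.2007 = -1040 W
(Negative Q ⇒ heat flows inward; heat gain = 1040 W.)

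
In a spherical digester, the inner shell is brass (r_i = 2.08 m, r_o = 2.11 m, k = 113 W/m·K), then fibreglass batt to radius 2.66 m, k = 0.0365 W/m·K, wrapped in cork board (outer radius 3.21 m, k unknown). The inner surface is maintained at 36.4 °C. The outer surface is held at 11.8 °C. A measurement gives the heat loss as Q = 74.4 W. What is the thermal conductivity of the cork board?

k = 0.0438 W/m·K

ΣR = ΔT/Q = |36.4 − 11.8|/74.4 = 0.3306 K/W
Known resistances:
  R_brass = (1/2.08 − 1/2.11)/(4πk) = 0.006836/(4π·113) = 4.814×10^-6 K/W
  R_fibreglass batt = (1/2.11 − 1/2.66)/(4πk) = 0.09799/(4π·0.0365) = 0.2136 K/W
R_cork board = ΣR − ΣR_known = 0.3306 − 0.2136 = 0.1170 K/W
(1/r₁−1/r₂)/(4πk) = 0.1170 ⇒ k = 0.06441/(4π·0.1170) = 0.0438 W/m·K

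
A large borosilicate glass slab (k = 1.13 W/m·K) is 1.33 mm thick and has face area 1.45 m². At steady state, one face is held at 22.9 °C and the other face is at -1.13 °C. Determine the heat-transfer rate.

Q = 29600 W

Q = kA·ΔT/L = 1.13 × 1.45 × |22.9 °C − -1.13 °C| / 0.00133 = 29600 W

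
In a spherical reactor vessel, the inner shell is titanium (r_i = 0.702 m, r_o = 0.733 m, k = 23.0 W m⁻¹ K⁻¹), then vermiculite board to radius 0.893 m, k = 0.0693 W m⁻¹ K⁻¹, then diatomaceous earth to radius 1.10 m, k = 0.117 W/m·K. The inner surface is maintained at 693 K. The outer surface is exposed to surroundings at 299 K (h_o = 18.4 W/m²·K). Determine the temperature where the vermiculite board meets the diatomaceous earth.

Treat each layer as a resistance in series:
  R_titanium = (1/0.702 − 1/0.733)/(4πk) = 0.06024/(4π·23.0) = 2.084×10^-4 K/W
  R_vermiculite board = (1/0.733 − 1/0.893)/(4πk) = 0.2444/(4π·0.0693) = 0.2807 K/W
  R_diatomaceous earth = (1/0.893 − 1/1.10)/(4πk) = 0.2107/(4π·0.117) = 0.1433 K/W
  R_conv,out = 1/(4πr²h) = 1/(4π·1.10²·18.4) = 0.003574 K/W
ΣR = 2.084×10^-4 + 0.2807 + 0.1433 + 0.003574 = 0.4278 K/W
Q = ΔT/ΣR = (693 K − 299 K)/0.4278 = 921.0 W
From the inner boundary to the vermiculite board/diatomaceous earth interface, ΣR_partial = 0.2809 K/W.
T_interface = T_in − Q·ΣR_partial = 693 K − (921.0)(0.2809) = 434 K

T = 434 K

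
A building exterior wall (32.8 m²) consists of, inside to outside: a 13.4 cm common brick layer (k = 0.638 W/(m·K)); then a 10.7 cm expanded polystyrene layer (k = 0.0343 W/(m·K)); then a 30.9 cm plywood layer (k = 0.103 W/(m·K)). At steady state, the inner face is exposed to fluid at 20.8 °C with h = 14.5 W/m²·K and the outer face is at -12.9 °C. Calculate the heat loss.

Treat each layer as a resistance in series:
  R_conv,in = 1/(hA) = 1/(14.5·32.8) = 0.002103 K/W
  R_common brick = L/(kA) = 0.134/(0.638·32.8) = 0.006403 K/W
  R_expanded polystyrene = L/(kA) = 0.107/(0.0343·32.8) = 0.09511 K/W
  R_plywood = L/(kA) = 0.309/(0.103·32.8) = 0.09146 K/W
ΣR = 0.002103 + 0.006403 + 0.09511 + 0.09146 = 0.1951 K/W
Q = ΔT/ΣR = (20.8 °C − -12.9 °C)/0.1951 = 173 W

Q = 173 W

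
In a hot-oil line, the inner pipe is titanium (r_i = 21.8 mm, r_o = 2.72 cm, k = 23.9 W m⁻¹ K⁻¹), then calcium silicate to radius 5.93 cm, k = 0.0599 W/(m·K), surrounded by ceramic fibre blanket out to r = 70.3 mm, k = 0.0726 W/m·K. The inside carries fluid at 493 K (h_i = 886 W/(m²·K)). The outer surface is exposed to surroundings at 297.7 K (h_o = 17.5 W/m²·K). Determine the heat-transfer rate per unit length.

Treat each layer as a resistance in series:
  R'_conv,in = 1/(2πr h) = 1/(2π·0.0218·886) = 0.008240 m·K/W
  R'_titanium = ln(0.0272/0.0218)/(2πk) = 0.2213/(2π·23.9) = 0.001474 m·K/W
  R'_calcium silicate = ln(0.0593/0.0272)/(2πk) = 0.7794/(2π·0.0599) = 2.071 m·K/W
  R'_ceramic fibre blanket = ln(0.0703/0.0593)/(2πk) = 0.1702/(2π·0.0726) = 0.3730 m·K/W
  R'_conv,out = 1/(2πr h) = 1/(2π·0.0703·17.5) = 0.1294 m·K/W
ΣR = 0.008240 + 0.001474 + 2.071 + 0.3730 + 0.1294 = 2.583 m·K/W
Q' = ΔT/ΣR = (493 K − 297.7 K)/2.583 = 75.6 W/m

Q' = 75.6 W/m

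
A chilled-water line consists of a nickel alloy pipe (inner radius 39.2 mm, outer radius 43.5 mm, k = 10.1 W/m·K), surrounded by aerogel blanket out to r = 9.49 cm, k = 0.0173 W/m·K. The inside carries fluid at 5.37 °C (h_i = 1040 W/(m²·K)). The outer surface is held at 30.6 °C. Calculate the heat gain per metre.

Resistance network (inner→outer):
  R'_conv,in = 1/(2πr h) = 1/(2π·0.0392·1040) = 0.003904 m·K/W
  R'_nickel alloy = ln(0.0435/0.0392)/(2πk) = 0.1041/(2π·10.1) = 0.001640 m·K/W
  R'_aerogel blanket = ln(0.0949/0.0435)/(2πk) = 0.7801/(2π·0.0173) = 7.176 m·K/W
ΣR = 0.003904 + 0.001640 + 7.176 = 7.182 m·K/W
Q' = ΔT/ΣR = (5.37 °C − 30.6 °C)/7.182 = -3.51 W/m
(Negative Q' ⇒ heat flows inward; heat gain = 3.51 W/m.)

Q' = 3.51 W/m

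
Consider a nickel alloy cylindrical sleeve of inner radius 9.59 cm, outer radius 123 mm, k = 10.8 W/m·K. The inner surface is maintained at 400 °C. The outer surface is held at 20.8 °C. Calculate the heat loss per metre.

Q' = 103 kW/m

Q' = 2πk·ΔT/ln(r₂/r₁) = 2π × 10.8 × 379.2 / ln(0.123/0.0959) = 1.03×10^5 W/m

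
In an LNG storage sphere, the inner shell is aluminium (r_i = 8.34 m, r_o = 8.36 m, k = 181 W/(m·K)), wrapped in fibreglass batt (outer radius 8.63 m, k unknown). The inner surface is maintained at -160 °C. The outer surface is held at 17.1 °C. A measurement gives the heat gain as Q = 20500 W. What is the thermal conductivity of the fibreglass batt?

ΣR = ΔT/Q = |-160 − 17.1|/20500 = 0.008639 K/W
Known resistances:
  R_aluminium = (1/8.34 − 1/8.36)/(4πk) = 2.869×10^-4/(4π·181) = 1.261×10^-7 K/W
R_fibreglass batt = ΣR − ΣR_known = 0.008639 − 1.261×10^-7 = 0.008639 K/W
(1/r₁−1/r₂)/(4πk) = 0.008639 ⇒ k = 0.003742/(4π·0.008639) = 0.0345 W/m·K

k = 0.0345 W/m·K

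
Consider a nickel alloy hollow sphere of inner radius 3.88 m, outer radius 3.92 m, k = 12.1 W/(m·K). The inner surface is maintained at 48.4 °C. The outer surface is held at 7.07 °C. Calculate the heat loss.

Q = 4πk·ΔT/(1/r₁ − 1/r₂) = 4π × 12.1 × 41.33 / (1/3.88 − 1/3.92) = 2.39×10^6 W

Q = 2390 kW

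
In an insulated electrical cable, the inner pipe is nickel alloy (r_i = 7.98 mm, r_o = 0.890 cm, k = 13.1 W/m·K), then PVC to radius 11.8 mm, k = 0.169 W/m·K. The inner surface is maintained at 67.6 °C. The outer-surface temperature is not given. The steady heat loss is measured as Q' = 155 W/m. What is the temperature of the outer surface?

Series resistances:
  R'_nickel alloy = ln(0.00890/0.00798)/(2πk) = 0.1091/(2π·13.1) = 0.001326 m·K/W
  R'_PVC = ln(0.0118/0.00890)/(2πk) = 0.2820/(2π·0.169) = 0.2656 m·K/W
ΣR = 0.2669 m·K/W
ΔT = Q'·ΣR = 155 × 0.2669 = 41.37 K
Heat flows outward, so T_out = T_in − ΔT = 67.6 − 41.37 = 26.2 °C

T_out = 26.2 °C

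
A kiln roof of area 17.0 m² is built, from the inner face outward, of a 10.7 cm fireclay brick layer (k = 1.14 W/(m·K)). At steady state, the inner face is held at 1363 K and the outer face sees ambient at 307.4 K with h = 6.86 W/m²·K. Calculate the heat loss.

Treat each layer as a resistance in series:
  R_fireclay brick = L/(kA) = 0.107/(1.14·17.0) = 0.005521 K/W
  R_conv,out = 1/(hA) = 1/(6.86·17.0) = 0.008575 K/W
ΣR = 0.005521 + 0.008575 = 0.01410 K/W
Q = ΔT/ΣR = (1363 K − 307.4 K)/0.01410 = 74900 W

Q = 74.9 kW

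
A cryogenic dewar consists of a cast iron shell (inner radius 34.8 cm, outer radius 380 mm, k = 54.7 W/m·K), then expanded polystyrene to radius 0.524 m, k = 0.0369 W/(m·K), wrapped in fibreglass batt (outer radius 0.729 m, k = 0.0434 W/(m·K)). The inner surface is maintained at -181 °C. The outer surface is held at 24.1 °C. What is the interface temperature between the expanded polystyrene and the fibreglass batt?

Resistance network (inner→outer):
  R_cast iron = (1/0.348 − 1/0.380)/(4πk) = 0.2420/(4π·54.7) = 3.520×10^-4 K/W
  R_expanded polystyrene = (1/0.380 − 1/0.524)/(4πk) = 0.7232/(4π·0.0369) = 1.560 K/W
  R_fibreglass batt = (1/0.524 − 1/0.729)/(4πk) = 0.5367/(4π·0.0434) = 0.9840 K/W
ΣR = 3.520×10^-4 + 1.560 + 0.9840 = 2.544 K/W
Q = ΔT/ΣR = (-181 °C − 24.1 °C)/2.544 = -80.62 W
From the inner boundary to the expanded polystyrene/fibreglass batt interface, ΣR_partial = 1.560 K/W.
T_interface = T_in − Q·ΣR_partial = -181 °C − (-80.62)(1.560) = -55.2 °C

T = -55.2 °C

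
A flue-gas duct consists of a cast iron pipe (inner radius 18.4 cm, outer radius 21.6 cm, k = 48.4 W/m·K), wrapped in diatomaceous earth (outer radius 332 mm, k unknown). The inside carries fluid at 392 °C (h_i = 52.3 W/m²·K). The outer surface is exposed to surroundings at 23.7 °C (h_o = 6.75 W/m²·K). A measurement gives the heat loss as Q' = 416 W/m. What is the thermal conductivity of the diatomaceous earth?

ΣR = ΔT/Q' = |392 − 23.7|/416 = 0.8853 m·K/W
Known resistances:
  R'_conv,in = 1/(2πr h) = 1/(2π·0.184·52.3) = 0.01654 m·K/W
  R'_cast iron = ln(0.216/0.184)/(2πk) = 0.1603/(2π·48.4) = 5.273×10^-4 m·K/W
  R'_conv,out = 1/(2πr h) = 1/(2π·0.332·6.75) = 0.07102 m·K/W
R_diatomaceous earth = ΣR − ΣR_known = 0.8853 − 0.08809 = 0.7972 m·K/W
ln(r₂/r₁)/(2πk) = 0.7972 ⇒ k = 0.4299/(2π·0.7972) = 0.0858 W/m·K

k = 0.0858 W/m·K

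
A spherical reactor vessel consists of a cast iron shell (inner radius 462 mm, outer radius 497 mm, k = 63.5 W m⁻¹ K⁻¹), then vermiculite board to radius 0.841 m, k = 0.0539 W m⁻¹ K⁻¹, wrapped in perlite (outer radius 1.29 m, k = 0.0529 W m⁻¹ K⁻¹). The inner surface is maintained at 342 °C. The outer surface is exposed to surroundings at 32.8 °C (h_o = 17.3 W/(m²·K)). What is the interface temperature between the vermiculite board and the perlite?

T = 138 °C

Series thermal resistances, inner to outer:
  R_cast iron = (1/0.462 − 1/0.497)/(4πk) = 0.1524/(4π·63.5) = 1.910×10^-4 K/W
  R_vermiculite board = (1/0.497 − 1/0.841)/(4πk) = 0.8230/(4π·0.0539) = 1.215 K/W
  R_perlite = (1/0.841 − 1/1.29)/(4πk) = 0.4139/(4π·0.0529) = 0.6226 K/W
  R_conv,out = 1/(4πr²h) = 1/(4π·1.29²·17.3) = 0.002764 K/W
ΣR = 1.910×10^-4 + 1.215 + 0.6226 + 0.002764 = 1.841 K/W
Q = ΔT/ΣR = (342 °C − 32.8 °C)/1.841 = 168.0 W
From the inner boundary to the vermiculite board/perlite interface, ΣR_partial = 1.215 K/W.
T_interface = T_in − Q·ΣR_partial = 342 °C − (168.0)(1.215) = 138 °C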